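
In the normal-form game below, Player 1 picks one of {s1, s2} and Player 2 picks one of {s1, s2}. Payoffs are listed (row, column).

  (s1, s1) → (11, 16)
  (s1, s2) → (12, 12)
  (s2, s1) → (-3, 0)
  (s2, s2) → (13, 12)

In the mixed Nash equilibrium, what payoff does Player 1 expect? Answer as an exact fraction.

179/15

Player 2 mixes with probability q on s1, chosen so Player 1 is indifferent: 11q + 12(1−q) = (-3)q + 13(1−q) gives q = 1/15.
Player 1's expected payoff (from either row, since indifferent) is 11·1/15 + 12·14/15 = 179/15.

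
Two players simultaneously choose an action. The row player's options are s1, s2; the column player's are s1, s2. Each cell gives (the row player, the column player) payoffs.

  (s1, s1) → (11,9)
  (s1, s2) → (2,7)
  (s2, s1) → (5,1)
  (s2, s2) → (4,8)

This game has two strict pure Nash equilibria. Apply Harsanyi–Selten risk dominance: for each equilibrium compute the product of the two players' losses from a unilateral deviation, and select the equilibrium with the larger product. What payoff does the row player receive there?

At both s1: the row player loses 11 − 5 = 6 by deviating; the column player loses 9 − 7 = 2. Product = 6·2 = 12.
At both s2: the row player loses 4 − 2 = 2 by deviating; the column player loses 8 − 1 = 7. Product = 2·7 = 14.
14 > 12, so both s2 is risk-dominant. The row player's payoff there is 4.

4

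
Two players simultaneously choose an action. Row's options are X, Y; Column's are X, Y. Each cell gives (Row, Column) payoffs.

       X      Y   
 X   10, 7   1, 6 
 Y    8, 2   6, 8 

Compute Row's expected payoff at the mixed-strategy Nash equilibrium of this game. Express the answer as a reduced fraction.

Column mixes with probability q on X, chosen so Row is indifferent: 10q + 1(1−q) = 8q + 6(1−q) gives q = 5/7.
Row's expected payoff (from either row, since indifferent) is 10·5/7 + 1·2/7 = 52/7.

52/7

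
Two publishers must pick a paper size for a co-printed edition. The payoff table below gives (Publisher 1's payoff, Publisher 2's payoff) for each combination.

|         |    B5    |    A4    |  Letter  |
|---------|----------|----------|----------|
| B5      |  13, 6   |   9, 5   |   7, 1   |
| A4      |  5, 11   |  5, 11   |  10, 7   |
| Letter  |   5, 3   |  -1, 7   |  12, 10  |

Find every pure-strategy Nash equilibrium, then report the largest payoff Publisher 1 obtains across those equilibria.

13

Both B5 is a pure NE (Publisher 1: 13 ≥ 5; Publisher 2: 6 ≥ 5). Publisher 1 gets 13.
Both Letter is a pure NE (Publisher 1: 12 ≥ 10; Publisher 2: 10 ≥ 7). Publisher 1 gets 12.
Every other cell has a profitable deviation for at least one player. Highest of {13, 12} is 13.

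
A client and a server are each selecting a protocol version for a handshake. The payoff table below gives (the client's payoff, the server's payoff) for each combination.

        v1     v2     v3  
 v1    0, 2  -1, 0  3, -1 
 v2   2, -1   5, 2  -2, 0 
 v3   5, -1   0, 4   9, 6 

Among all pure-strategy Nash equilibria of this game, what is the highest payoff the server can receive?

Both v2 is a pure NE (the client: 5 ≥ 0; the server: 2 ≥ 0). The server gets 2.
Both v3 is a pure NE (the client: 9 ≥ 3; the server: 6 ≥ 4). The server gets 6.
Every other cell has a profitable deviation for at least one player. Highest of {2, 6} is 6.

6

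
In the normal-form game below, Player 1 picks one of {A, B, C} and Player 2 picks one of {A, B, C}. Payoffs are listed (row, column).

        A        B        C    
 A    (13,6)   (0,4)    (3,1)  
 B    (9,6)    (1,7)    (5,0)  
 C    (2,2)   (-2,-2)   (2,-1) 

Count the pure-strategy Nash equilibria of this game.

Both A: Player 1 gets 13 (best alternative 9); Player 2 gets 6 (best alternative 4). Neither deviates — NE.
Both B: Player 1 gets 1 (best alternative 0); Player 2 gets 7 (best alternative 6). Neither deviates — NE.
Both C is not a NE: Player 1 would switch to B (5 > 2).
No other cell survives both best-response checks, so there are 2 pure NE.

2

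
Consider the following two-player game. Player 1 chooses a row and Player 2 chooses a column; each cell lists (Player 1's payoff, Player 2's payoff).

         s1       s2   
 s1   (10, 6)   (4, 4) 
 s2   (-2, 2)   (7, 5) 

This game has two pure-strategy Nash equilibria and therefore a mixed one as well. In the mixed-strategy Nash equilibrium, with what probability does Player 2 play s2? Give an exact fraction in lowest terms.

Player 2's mix q on s1 must make Player 1 indifferent between s1 and s2.
Player 1's payoff from s1: 10q + 4(1−q). From s2: (-2)q + 7(1−q).
Set equal: 12q = 3(1−q) → q = 3/15 = 1/5.
Probability on s2 is 1 − 1/5 = 4/5.

4/5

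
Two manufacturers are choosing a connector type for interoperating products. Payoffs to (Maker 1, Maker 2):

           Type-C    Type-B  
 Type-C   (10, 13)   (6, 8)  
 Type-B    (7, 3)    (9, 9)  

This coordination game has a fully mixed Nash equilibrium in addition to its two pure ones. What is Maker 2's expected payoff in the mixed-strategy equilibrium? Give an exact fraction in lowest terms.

93/11

Maker 1 mixes with probability p on Type-C, chosen so Maker 2 is indifferent: 13p + 3(1−p) = 8p + 9(1−p) gives p = 6/11.
Maker 2's expected payoff is 13·6/11 + 3·5/11 = 93/11.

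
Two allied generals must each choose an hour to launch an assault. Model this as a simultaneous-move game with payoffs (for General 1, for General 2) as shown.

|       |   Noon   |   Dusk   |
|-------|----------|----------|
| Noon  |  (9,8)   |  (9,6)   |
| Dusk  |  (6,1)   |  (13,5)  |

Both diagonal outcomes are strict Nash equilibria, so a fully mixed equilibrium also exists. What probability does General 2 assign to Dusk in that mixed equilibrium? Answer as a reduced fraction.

3/7

General 2's mix q on Noon must make General 1 indifferent between Noon and Dusk.
General 1's payoff from Noon: 9q + 9(1−q). From Dusk: 6q + 13(1−q).
Set equal: 3q = 4(1−q) → q = 4/7.
Probability on Dusk is 1 − 4/7 = 3/7.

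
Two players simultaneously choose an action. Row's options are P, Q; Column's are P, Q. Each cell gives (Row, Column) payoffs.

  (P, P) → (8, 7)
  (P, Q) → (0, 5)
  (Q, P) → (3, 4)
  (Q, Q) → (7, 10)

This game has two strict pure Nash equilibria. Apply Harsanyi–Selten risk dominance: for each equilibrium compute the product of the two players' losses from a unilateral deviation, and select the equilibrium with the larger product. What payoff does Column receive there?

10

At both P: Row loses 8 − 3 = 5 by deviating; Column loses 7 − 5 = 2. Product = 5·2 = 10.
At both Q: Row loses 7 − 0 = 7 by deviating; Column loses 10 − 4 = 6. Product = 7·6 = 42.
42 > 10, so both Q is risk-dominant. Column's payoff there is 10.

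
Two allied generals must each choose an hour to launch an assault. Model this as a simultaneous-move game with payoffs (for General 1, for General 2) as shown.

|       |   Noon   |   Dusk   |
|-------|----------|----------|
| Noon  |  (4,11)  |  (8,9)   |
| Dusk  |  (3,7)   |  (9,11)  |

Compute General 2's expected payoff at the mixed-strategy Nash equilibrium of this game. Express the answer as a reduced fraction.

General 1 mixes with probability p on Noon, chosen so General 2 is indifferent: 11p + 7(1−p) = 9p + 11(1−p) gives p = 2/3.
General 2's expected payoff is 11·2/3 + 7·1/3 = 29/3.

29/3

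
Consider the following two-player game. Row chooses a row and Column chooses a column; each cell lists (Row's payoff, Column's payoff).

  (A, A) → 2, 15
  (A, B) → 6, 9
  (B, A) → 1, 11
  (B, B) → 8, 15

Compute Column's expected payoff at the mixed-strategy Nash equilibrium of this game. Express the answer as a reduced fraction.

Row mixes with probability p on A, chosen so Column is indifferent: 15p + 11(1−p) = 9p + 15(1−p) gives p = 2/5.
Column's expected payoff is 15·2/5 + 11·3/5 = 63/5.

63/5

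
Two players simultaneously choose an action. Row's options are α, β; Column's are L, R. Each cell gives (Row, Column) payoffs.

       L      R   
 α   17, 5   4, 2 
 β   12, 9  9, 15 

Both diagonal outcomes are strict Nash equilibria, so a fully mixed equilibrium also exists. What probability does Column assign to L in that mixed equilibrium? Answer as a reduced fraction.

1/2

Column's mix q on L must make Row indifferent between α and β.
Row's payoff from α: 17q + 4(1−q). From β: 12q + 9(1−q).
Set equal: 5q = 5(1−q) → q = 5/10 = 1/2.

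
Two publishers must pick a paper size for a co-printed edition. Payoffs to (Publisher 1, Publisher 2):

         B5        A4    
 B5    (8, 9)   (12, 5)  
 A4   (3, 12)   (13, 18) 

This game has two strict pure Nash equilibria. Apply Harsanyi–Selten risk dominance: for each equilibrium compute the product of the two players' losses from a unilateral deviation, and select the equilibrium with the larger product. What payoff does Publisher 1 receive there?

8

At both B5: Publisher 1 loses 8 − 3 = 5 by deviating; Publisher 2 loses 9 − 5 = 4. Product = 5·4 = 20.
At both A4: Publisher 1 loses 13 − 12 = 1 by deviating; Publisher 2 loses 18 − 12 = 6. Product = 1·6 = 6.
20 > 6, so both B5 is risk-dominant. Publisher 1's payoff there is 8.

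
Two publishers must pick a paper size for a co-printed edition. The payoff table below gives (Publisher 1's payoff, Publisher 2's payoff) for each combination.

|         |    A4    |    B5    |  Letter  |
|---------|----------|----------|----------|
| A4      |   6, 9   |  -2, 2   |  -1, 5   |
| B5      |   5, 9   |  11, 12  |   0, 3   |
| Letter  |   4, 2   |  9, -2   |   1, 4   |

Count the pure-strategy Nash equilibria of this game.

Both A4: Publisher 1 gets 6 (best alternative 5); Publisher 2 gets 9 (best alternative 5). Neither deviates — NE.
Both B5: Publisher 1 gets 11 (best alternative 9); Publisher 2 gets 12 (best alternative 9). Neither deviates — NE.
Both Letter: Publisher 1 gets 1 (best alternative 0); Publisher 2 gets 4 (best alternative 2). Neither deviates — NE.
(Letter, B5) is not a NE: Publisher 1 would switch to B5 (11 > 9).
No other cell survives both best-response checks, so there are 3 pure NE.

3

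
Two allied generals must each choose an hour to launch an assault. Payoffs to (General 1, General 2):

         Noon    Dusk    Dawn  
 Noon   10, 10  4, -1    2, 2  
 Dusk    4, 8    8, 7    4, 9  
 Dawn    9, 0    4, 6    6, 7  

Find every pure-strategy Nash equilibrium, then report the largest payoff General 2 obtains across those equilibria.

Both Noon is a pure NE (General 1: 10 ≥ 9; General 2: 10 ≥ 2). General 2 gets 10.
Both Dawn is a pure NE (General 1: 6 ≥ 4; General 2: 7 ≥ 6). General 2 gets 7.
Every other cell has a profitable deviation for at least one player. Highest of {10, 7} is 10.

10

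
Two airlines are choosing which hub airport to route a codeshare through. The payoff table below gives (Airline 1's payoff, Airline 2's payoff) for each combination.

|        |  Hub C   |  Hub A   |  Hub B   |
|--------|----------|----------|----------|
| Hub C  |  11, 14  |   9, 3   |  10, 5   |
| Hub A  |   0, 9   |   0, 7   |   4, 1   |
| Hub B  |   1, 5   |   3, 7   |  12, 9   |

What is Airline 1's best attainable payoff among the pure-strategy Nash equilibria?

Both Hub C is a pure NE (Airline 1: 11 ≥ 1; Airline 2: 14 ≥ 5). Airline 1 gets 11.
Both Hub B is a pure NE (Airline 1: 12 ≥ 10; Airline 2: 9 ≥ 7). Airline 1 gets 12.
Every other cell has a profitable deviation for at least one player. Highest of {11, 12} is 12.

12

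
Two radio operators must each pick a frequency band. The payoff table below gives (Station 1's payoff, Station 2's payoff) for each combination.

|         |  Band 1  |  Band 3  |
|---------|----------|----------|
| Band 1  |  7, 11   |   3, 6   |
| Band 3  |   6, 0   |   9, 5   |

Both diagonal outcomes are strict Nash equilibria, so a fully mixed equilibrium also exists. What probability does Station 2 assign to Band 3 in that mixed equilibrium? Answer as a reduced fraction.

Station 2's mix q on Band 1 must make Station 1 indifferent between Band 1 and Band 3.
Station 1's payoff from Band 1: 7q + 3(1−q). From Band 3: 6q + 9(1−q).
Set equal: 1q = 6(1−q) → q = 6/7.
Probability on Band 3 is 1 − 6/7 = 1/7.

1/7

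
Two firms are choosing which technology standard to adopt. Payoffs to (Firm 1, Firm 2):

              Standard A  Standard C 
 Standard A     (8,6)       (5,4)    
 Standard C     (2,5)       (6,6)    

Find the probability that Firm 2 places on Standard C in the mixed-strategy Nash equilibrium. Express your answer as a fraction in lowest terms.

Firm 2's mix q on Standard A must make Firm 1 indifferent between Standard A and Standard C.
Firm 1's payoff from Standard A: 8q + 5(1−q). From Standard C: 2q + 6(1−q).
Set equal: 6q = 1(1−q) → q = 1/7.
Probability on Standard C is 1 − 1/7 = 6/7.

6/7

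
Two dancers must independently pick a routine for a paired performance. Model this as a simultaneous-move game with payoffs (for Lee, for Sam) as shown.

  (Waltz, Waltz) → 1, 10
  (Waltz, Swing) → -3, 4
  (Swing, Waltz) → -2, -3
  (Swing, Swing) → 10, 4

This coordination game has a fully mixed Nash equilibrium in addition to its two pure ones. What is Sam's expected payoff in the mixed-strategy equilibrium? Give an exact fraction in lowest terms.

4

Lee mixes with probability p on Waltz, chosen so Sam is indifferent: 10p + (-3)(1−p) = 4p + 4(1−p) gives p = 7/13.
Sam's expected payoff is 10·7/13 + (-3)·6/13 = 4.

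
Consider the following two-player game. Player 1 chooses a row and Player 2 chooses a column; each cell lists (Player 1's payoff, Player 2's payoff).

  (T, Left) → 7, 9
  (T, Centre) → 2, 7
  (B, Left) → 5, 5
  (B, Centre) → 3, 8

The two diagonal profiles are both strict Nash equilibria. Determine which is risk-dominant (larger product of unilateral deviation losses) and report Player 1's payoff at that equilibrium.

7

At (T, Left): Player 1 loses 7 − 5 = 2 by deviating; Player 2 loses 9 − 7 = 2. Product = 2·2 = 4.
At (B, Centre): Player 1 loses 3 − 2 = 1 by deviating; Player 2 loses 8 − 5 = 3. Product = 1·3 = 3.
4 > 3, so (T, Left) is risk-dominant. Player 1's payoff there is 7.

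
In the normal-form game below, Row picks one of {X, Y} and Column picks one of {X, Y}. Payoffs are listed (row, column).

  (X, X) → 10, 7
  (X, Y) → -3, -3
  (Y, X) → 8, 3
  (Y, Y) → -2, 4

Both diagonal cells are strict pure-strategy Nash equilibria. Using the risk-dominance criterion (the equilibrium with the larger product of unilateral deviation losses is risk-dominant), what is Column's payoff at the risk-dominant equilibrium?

At both X: Row loses 10 − 8 = 2 by deviating; Column loses 7 − (-3) = 10. Product = 2·10 = 20.
At both Y: Row loses -2 − (-3) = 1 by deviating; Column loses 4 − 3 = 1. Product = 1·1 = 1.
20 > 1, so both X is risk-dominant. Column's payoff there is 7.

7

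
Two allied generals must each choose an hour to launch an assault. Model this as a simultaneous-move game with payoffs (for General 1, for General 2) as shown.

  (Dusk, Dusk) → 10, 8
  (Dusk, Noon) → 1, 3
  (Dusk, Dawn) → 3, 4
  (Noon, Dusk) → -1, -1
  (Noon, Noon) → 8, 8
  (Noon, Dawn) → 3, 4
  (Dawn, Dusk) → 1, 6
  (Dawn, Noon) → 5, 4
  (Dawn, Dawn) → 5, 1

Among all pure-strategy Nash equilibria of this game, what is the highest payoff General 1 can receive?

10

Both Dusk is a pure NE (General 1: 10 ≥ 1; General 2: 8 ≥ 4). General 1 gets 10.
Both Noon is a pure NE (General 1: 8 ≥ 5; General 2: 8 ≥ 4). General 1 gets 8.
Every other cell has a profitable deviation for at least one player. Highest of {10, 8} is 10.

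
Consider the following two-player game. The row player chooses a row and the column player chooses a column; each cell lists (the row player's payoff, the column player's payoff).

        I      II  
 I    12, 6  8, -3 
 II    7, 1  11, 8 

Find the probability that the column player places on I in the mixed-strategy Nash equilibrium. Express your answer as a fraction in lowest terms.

3/8

The column player's mix q on I must make the row player indifferent between I and II.
The row player's payoff from I: 12q + 8(1−q). From II: 7q + 11(1−q).
Set equal: 5q = 3(1−q) → q = 3/8.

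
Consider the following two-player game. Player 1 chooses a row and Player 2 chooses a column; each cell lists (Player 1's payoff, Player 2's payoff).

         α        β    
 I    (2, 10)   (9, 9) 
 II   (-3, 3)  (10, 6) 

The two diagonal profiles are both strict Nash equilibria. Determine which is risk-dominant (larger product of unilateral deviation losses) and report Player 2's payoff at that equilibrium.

At (I, α): Player 1 loses 2 − (-3) = 5 by deviating; Player 2 loses 10 − 9 = 1. Product = 5·1 = 5.
At (II, β): Player 1 loses 10 − 9 = 1 by deviating; Player 2 loses 6 − 3 = 3. Product = 1·3 = 3.
5 > 3, so (I, α) is risk-dominant. Player 2's payoff there is 10.

10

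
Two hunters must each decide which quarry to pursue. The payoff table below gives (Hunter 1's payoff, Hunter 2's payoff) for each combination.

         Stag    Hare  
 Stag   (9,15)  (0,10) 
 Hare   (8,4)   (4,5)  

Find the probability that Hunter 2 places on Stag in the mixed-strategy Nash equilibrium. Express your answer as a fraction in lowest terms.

4/5

Hunter 2's mix q on Stag must make Hunter 1 indifferent between Stag and Hare.
Hunter 1's payoff from Stag: 9q + 0(1−q). From Hare: 8q + 4(1−q).
Set equal: 1q = 4(1−q) → q = 4/5.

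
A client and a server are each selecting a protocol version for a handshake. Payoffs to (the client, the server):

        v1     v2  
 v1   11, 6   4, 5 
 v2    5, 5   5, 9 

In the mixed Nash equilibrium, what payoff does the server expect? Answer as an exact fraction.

The client mixes with probability p on v1, chosen so the server is indifferent: 6p + 5(1−p) = 5p + 9(1−p) gives p = 4/5.
The server's expected payoff is 6·4/5 + 5·1/5 = 29/5.

29/5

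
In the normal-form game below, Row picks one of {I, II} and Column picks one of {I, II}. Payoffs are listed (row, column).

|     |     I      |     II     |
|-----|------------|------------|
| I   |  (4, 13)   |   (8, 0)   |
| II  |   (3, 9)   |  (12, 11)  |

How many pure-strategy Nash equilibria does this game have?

Both I: Row gets 4 (best alternative 3); Column gets 13 (best alternative 0). Neither deviates — NE.
Both II: Row gets 12 (best alternative 8); Column gets 11 (best alternative 9). Neither deviates — NE.
(II, I) is not a NE: Row would switch to I (4 > 3).
No other cell survives both best-response checks, so there are 2 pure NE.

2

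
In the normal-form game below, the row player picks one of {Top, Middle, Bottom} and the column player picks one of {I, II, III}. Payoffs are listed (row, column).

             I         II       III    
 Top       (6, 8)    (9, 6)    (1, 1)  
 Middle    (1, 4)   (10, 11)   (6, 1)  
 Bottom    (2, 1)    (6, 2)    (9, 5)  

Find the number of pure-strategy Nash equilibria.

3

(Top, I): the row player gets 6 (best alternative 2); the column player gets 8 (best alternative 6). Neither deviates — NE.
(Middle, II): the row player gets 10 (best alternative 9); the column player gets 11 (best alternative 4). Neither deviates — NE.
(Bottom, III): the row player gets 9 (best alternative 6); the column player gets 5 (best alternative 2). Neither deviates — NE.
(Bottom, II) is not a NE: the row player would switch to Middle (10 > 6).
No other cell survives both best-response checks, so there are 3 pure NE.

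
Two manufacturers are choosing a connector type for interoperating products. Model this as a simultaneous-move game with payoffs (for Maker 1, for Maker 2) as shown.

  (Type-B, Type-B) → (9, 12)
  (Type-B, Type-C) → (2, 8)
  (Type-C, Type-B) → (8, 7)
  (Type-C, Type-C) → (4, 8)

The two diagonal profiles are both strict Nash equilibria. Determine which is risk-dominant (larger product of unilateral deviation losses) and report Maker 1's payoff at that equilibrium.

At both Type-B: Maker 1 loses 9 − 8 = 1 by deviating; Maker 2 loses 12 − 8 = 4. Product = 1·4 = 4.
At both Type-C: Maker 1 loses 4 − 2 = 2 by deviating; Maker 2 loses 8 − 7 = 1. Product = 2·1 = 2.
4 > 2, so both Type-B is risk-dominant. Maker 1's payoff there is 9.

9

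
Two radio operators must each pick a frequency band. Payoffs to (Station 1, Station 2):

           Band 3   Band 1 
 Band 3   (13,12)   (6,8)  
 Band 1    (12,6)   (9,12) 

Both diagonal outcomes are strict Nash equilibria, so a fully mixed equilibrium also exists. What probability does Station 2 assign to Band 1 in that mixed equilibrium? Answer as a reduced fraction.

Station 2's mix q on Band 3 must make Station 1 indifferent between Band 3 and Band 1.
Station 1's payoff from Band 3: 13q + 6(1−q). From Band 1: 12q + 9(1−q).
Set equal: 1q = 3(1−q) → q = 3/4.
Probability on Band 1 is 1 − 3/4 = 1/4.

1/4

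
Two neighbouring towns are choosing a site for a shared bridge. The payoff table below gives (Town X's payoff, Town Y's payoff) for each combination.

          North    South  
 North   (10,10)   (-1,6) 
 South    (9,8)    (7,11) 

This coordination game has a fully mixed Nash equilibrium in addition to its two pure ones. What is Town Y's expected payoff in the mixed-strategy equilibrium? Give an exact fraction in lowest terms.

62/7

Town X mixes with probability p on North, chosen so Town Y is indifferent: 10p + 8(1−p) = 6p + 11(1−p) gives p = 3/7.
Town Y's expected payoff is 10·3/7 + 8·4/7 = 62/7.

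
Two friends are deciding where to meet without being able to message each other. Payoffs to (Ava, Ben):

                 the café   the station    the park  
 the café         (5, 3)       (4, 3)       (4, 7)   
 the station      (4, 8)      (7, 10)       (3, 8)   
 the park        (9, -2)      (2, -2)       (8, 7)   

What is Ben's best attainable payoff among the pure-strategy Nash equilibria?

Both the station is a pure NE (Ava: 7 ≥ 4; Ben: 10 ≥ 8). Ben gets 10.
Both the park is a pure NE (Ava: 8 ≥ 4; Ben: 7 ≥ -2). Ben gets 7.
Every other cell has a profitable deviation for at least one player. Highest of {10, 7} is 10.

10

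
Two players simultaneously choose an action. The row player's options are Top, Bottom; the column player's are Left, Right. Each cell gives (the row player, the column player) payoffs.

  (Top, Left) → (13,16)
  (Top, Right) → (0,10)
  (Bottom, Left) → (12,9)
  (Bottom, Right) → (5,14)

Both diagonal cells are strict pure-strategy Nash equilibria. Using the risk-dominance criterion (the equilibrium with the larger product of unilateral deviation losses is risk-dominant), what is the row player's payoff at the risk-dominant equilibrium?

5

At (Top, Left): the row player loses 13 − 12 = 1 by deviating; the column player loses 16 − 10 = 6. Product = 1·6 = 6.
At (Bottom, Right): the row player loses 5 − 0 = 5 by deviating; the column player loses 14 − 9 = 5. Product = 5·5 = 25.
25 > 6, so (Bottom, Right) is risk-dominant. The row player's payoff there is 5.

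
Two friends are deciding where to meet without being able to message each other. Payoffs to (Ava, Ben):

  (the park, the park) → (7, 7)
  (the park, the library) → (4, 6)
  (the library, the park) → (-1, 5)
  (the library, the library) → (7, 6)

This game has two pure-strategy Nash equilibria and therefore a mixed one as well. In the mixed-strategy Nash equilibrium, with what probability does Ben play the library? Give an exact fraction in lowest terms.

Ben's mix q on the park must make Ava indifferent between the park and the library.
Ava's payoff from the park: 7q + 4(1−q). From the library: (-1)q + 7(1−q).
Set equal: 8q = 3(1−q) → q = 3/11.
Probability on the library is 1 − 3/11 = 8/11.

8/11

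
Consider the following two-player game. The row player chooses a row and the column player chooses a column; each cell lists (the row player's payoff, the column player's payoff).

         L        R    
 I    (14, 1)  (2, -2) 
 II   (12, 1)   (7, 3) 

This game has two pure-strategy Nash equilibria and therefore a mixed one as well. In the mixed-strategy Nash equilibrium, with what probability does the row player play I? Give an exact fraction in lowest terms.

2/5

The row player's mix p on I must make the column player indifferent between L and R.
The column player's payoff from L: 1p + 1(1−p). From R: (-2)p + 3(1−p).
Set equal: 3p = 2(1−p) → p = 2/5.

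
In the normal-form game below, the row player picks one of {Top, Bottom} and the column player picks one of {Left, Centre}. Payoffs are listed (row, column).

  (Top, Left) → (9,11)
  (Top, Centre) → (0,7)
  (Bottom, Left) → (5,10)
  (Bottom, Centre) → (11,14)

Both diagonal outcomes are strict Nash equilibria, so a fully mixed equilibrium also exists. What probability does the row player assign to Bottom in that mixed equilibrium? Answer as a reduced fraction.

The row player's mix p on Top must make the column player indifferent between Left and Centre.
The column player's payoff from Left: 11p + 10(1−p). From Centre: 7p + 14(1−p).
Set equal: 4p = 4(1−p) → p = 4/8 = 1/2.
Probability on Bottom is 1 − 1/2 = 1/2.

1/2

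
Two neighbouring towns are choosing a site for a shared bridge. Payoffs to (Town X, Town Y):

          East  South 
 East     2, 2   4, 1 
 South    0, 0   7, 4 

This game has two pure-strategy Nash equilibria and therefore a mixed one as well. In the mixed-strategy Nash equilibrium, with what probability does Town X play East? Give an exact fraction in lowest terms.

4/5

Town X's mix p on East must make Town Y indifferent between East and South.
Town Y's payoff from East: 2p + 0(1−p). From South: 1p + 4(1−p).
Set equal: 1p = 4(1−p) → p = 4/5.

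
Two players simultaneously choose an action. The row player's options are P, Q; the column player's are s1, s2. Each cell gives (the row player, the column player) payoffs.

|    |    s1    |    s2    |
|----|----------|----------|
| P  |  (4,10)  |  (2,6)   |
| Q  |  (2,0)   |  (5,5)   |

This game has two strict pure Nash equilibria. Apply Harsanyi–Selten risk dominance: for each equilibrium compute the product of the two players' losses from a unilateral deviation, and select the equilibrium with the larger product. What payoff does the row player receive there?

At (P, s1): the row player loses 4 − 2 = 2 by deviating; the column player loses 10 − 6 = 4. Product = 2·4 = 8.
At (Q, s2): the row player loses 5 − 2 = 3 by deviating; the column player loses 5 − 0 = 5. Product = 3·5 = 15.
15 > 8, so (Q, s2) is risk-dominant. The row player's payoff there is 5.

5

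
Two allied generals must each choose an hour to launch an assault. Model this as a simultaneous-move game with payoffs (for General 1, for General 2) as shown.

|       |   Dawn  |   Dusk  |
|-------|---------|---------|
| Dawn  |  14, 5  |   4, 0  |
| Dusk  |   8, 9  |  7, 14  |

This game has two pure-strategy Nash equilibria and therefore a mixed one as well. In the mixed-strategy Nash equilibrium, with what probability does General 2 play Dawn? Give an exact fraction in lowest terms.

1/3

General 2's mix q on Dawn must make General 1 indifferent between Dawn and Dusk.
General 1's payoff from Dawn: 14q + 4(1−q). From Dusk: 8q + 7(1−q).
Set equal: 6q = 3(1−q) → q = 3/9 = 1/3.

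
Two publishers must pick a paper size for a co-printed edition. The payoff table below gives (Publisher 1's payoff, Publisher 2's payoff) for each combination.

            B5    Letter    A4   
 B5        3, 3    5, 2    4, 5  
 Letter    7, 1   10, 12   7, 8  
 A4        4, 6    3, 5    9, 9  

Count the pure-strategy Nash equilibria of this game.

2

Both Letter: Publisher 1 gets 10 (best alternative 5); Publisher 2 gets 12 (best alternative 8). Neither deviates — NE.
Both A4: Publisher 1 gets 9 (best alternative 7); Publisher 2 gets 9 (best alternative 6). Neither deviates — NE.
Both B5 is not a NE: Publisher 1 would switch to Letter (7 > 3).
No other cell survives both best-response checks, so there are 2 pure NE.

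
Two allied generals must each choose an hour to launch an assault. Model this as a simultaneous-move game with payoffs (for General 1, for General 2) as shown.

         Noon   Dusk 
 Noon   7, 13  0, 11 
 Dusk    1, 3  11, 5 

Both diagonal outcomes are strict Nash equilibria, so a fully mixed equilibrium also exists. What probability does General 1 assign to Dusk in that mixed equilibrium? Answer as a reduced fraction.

1/2

General 1's mix p on Noon must make General 2 indifferent between Noon and Dusk.
General 2's payoff from Noon: 13p + 3(1−p). From Dusk: 11p + 5(1−p).
Set equal: 2p = 2(1−p) → p = 2/4 = 1/2.
Probability on Dusk is 1 − 1/2 = 1/2.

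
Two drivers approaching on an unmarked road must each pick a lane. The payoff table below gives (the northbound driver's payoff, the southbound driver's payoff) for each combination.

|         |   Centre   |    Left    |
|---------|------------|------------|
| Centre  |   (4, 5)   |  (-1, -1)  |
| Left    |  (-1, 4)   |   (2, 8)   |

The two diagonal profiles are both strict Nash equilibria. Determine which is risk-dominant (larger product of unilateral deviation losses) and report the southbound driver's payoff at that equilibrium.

5

At both Centre: the northbound driver loses 4 − (-1) = 5 by deviating; the southbound driver loses 5 − (-1) = 6. Product = 5·6 = 30.
At both Left: the northbound driver loses 2 − (-1) = 3 by deviating; the southbound driver loses 8 − 4 = 4. Product = 3·4 = 12.
30 > 12, so both Centre is risk-dominant. The southbound driver's payoff there is 5.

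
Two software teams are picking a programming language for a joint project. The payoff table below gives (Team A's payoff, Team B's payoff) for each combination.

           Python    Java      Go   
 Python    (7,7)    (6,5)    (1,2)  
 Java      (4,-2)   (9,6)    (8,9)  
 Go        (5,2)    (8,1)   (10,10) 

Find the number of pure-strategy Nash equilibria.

Both Python: Team A gets 7 (best alternative 5); Team B gets 7 (best alternative 5). Neither deviates — NE.
Both Go: Team A gets 10 (best alternative 8); Team B gets 10 (best alternative 2). Neither deviates — NE.
Both Java is not a NE: Team B would switch to Go (9 > 6).
No other cell survives both best-response checks, so there are 2 pure NE.

2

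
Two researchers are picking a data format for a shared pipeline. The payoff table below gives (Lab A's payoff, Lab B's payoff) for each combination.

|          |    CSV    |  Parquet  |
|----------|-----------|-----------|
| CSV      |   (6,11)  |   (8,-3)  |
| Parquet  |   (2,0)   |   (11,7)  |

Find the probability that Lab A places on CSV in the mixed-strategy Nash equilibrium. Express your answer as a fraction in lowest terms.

Lab A's mix p on CSV must make Lab B indifferent between CSV and Parquet.
Lab B's payoff from CSV: 11p + 0(1−p). From Parquet: (-3)p + 7(1−p).
Set equal: 14p = 7(1−p) → p = 7/21 = 1/3.

1/3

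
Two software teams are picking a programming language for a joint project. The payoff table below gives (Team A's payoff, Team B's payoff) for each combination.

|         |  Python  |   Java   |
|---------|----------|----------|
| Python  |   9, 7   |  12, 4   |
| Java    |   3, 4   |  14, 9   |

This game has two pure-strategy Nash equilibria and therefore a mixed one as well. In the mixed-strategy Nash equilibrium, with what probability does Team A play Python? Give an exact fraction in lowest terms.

5/8

Team A's mix p on Python must make Team B indifferent between Python and Java.
Team B's payoff from Python: 7p + 4(1−p). From Java: 4p + 9(1−p).
Set equal: 3p = 5(1−p) → p = 5/8.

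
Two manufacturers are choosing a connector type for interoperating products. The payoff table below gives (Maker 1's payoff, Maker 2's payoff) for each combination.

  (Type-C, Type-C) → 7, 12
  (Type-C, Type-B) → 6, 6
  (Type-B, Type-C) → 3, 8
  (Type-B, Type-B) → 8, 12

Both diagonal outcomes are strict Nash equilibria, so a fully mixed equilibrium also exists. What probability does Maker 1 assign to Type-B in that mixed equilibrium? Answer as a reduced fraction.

3/5

Maker 1's mix p on Type-C must make Maker 2 indifferent between Type-C and Type-B.
Maker 2's payoff from Type-C: 12p + 8(1−p). From Type-B: 6p + 12(1−p).
Set equal: 6p = 4(1−p) → p = 4/10 = 2/5.
Probability on Type-B is 1 − 2/5 = 3/5.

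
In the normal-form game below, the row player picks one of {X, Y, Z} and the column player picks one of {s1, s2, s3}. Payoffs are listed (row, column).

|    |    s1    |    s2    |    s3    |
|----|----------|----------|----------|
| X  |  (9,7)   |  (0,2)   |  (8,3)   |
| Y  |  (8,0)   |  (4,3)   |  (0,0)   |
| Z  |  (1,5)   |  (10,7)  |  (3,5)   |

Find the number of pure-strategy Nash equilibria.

2

(X, s1): the row player gets 9 (best alternative 8); the column player gets 7 (best alternative 3). Neither deviates — NE.
(Z, s2): the row player gets 10 (best alternative 4); the column player gets 7 (best alternative 5). Neither deviates — NE.
(Z, s3) is not a NE: the row player would switch to X (8 > 3).
No other cell survives both best-response checks, so there are 2 pure NE.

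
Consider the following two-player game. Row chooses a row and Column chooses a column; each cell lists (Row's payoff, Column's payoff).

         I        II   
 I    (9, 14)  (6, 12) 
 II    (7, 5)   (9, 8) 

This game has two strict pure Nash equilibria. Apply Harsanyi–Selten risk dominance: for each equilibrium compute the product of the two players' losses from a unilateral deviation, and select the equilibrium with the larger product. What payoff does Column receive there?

8

At both I: Row loses 9 − 7 = 2 by deviating; Column loses 14 − 12 = 2. Product = 2·2 = 4.
At both II: Row loses 9 − 6 = 3 by deviating; Column loses 8 − 5 = 3. Product = 3·3 = 9.
9 > 4, so both II is risk-dominant. Column's payoff there is 8.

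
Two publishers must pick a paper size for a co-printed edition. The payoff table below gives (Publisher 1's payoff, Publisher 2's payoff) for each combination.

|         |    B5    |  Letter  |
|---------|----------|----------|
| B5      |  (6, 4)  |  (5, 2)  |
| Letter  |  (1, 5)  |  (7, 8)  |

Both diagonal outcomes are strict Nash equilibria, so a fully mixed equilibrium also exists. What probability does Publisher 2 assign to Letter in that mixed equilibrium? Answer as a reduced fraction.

Publisher 2's mix q on B5 must make Publisher 1 indifferent between B5 and Letter.
Publisher 1's payoff from B5: 6q + 5(1−q). From Letter: 1q + 7(1−q).
Set equal: 5q = 2(1−q) → q = 2/7.
Probability on Letter is 1 − 2/7 = 5/7.

5/7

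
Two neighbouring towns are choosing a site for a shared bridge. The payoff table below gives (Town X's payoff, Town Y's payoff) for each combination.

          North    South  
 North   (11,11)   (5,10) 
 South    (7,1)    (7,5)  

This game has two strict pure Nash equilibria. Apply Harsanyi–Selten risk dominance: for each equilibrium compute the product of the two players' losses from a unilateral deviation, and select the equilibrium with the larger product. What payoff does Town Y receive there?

5

At both North: Town X loses 11 − 7 = 4 by deviating; Town Y loses 11 − 10 = 1. Product = 4·1 = 4.
At both South: Town X loses 7 − 5 = 2 by deviating; Town Y loses 5 − 1 = 4. Product = 2·4 = 8.
8 > 4, so both South is risk-dominant. Town Y's payoff there is 5.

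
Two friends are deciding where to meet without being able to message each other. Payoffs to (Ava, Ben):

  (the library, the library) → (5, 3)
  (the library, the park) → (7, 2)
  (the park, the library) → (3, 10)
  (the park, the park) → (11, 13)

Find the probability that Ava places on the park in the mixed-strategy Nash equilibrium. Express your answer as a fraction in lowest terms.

1/4

Ava's mix p on the library must make Ben indifferent between the library and the park.
Ben's payoff from the library: 3p + 10(1−p). From the park: 2p + 13(1−p).
Set equal: 1p = 3(1−p) → p = 3/4.
Probability on the park is 1 − 3/4 = 1/4.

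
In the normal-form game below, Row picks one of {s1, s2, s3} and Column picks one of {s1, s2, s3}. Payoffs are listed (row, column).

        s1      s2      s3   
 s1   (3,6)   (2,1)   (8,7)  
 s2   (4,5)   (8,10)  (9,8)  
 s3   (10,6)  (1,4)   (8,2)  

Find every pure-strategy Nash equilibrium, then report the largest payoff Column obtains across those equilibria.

Both s2 is a pure NE (Row: 8 ≥ 2; Column: 10 ≥ 8). Column gets 10.
(s3, s1) is a pure NE (Row: 10 ≥ 4; Column: 6 ≥ 4). Column gets 6.
Every other cell has a profitable deviation for at least one player. Highest of {10, 6} is 10.

10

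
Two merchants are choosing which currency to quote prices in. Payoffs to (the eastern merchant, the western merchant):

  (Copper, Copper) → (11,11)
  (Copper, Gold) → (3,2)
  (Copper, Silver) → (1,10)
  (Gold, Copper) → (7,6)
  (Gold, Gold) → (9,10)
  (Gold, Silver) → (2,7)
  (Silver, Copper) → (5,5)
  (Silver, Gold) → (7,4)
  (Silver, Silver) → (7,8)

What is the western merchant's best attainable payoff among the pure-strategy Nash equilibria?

11

Both Copper is a pure NE (the eastern merchant: 11 ≥ 7; the western merchant: 11 ≥ 10). The western merchant gets 11.
Both Gold is a pure NE (the eastern merchant: 9 ≥ 7; the western merchant: 10 ≥ 7). The western merchant gets 10.
Both Silver is a pure NE (the eastern merchant: 7 ≥ 2; the western merchant: 8 ≥ 5). The western merchant gets 8.
Every other cell has a profitable deviation for at least one player. Highest of {11, 10, 8} is 11.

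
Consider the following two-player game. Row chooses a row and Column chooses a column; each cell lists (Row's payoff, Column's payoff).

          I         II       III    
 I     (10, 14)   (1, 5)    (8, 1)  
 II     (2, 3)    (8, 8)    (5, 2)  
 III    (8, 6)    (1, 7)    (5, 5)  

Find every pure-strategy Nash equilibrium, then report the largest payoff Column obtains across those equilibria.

14

Both I is a pure NE (Row: 10 ≥ 8; Column: 14 ≥ 5). Column gets 14.
Both II is a pure NE (Row: 8 ≥ 1; Column: 8 ≥ 3). Column gets 8.
Every other cell has a profitable deviation for at least one player. Highest of {14, 8} is 14.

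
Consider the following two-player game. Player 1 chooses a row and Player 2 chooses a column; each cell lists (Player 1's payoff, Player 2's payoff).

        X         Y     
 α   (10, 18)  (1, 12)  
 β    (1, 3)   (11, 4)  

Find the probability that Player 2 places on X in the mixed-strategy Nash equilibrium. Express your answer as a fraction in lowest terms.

Player 2's mix q on X must make Player 1 indifferent between α and β.
Player 1's payoff from α: 10q + 1(1−q). From β: 1q + 11(1−q).
Set equal: 9q = 10(1−q) → q = 10/19.

10/19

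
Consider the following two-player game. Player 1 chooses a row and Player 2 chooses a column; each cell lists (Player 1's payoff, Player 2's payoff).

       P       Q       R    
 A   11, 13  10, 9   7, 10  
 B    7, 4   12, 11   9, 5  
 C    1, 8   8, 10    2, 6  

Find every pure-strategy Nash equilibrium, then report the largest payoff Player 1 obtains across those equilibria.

12

(A, P) is a pure NE (Player 1: 11 ≥ 7; Player 2: 13 ≥ 10). Player 1 gets 11.
(B, Q) is a pure NE (Player 1: 12 ≥ 10; Player 2: 11 ≥ 5). Player 1 gets 12.
Every other cell has a profitable deviation for at least one player. Highest of {11, 12} is 12.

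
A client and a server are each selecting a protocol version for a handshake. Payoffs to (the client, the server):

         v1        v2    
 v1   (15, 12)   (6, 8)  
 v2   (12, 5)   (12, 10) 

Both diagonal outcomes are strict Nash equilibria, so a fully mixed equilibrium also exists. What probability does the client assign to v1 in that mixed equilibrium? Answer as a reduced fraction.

5/9

The client's mix p on v1 must make the server indifferent between v1 and v2.
The server's payoff from v1: 12p + 5(1−p). From v2: 8p + 10(1−p).
Set equal: 4p = 5(1−p) → p = 5/9.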